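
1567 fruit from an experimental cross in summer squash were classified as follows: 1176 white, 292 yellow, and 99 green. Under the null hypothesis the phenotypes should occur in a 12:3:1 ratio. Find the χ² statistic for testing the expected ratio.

Expected counts for N = 1567 under a 12:3:1 ratio (total parts = 16):
  white: 1567 × 12/16 = 1175.25
  yellow: 1567 × 3/16 = 293.8125
  green: 1567 × 1/16 = 97.9375
χ² = Σ (O − E)² / E
  white: (1176 − 1175.25)² / 1175.25 = 0.0005
  yellow: (292 − 293.8125)² / 293.8125 = 0.0112
  green: (99 − 97.9375)² / 97.9375 = 0.0115
χ² = 0.0005 + 0.0112 + 0.0115 = 0.0232 ≈ 0.023

0.023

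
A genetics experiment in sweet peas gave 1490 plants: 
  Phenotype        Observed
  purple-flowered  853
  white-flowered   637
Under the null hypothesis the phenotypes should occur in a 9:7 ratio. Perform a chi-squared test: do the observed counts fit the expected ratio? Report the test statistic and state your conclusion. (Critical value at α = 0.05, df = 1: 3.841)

Total ratio parts = 16. Expected numbers out of 1490:
  purple-flowered: 1490 × 9/16 = 838.125
  white-flowered: 1490 × 7/16 = 651.875
χ² = Σ (O − E)² / E
  purple-flowered: (853 − 838.125)² / 838.125 = 0.2640
  white-flowered: (637 − 651.875)² / 651.875 = 0.3394
χ² = 0.2640 + 0.3394 = 0.6034 ≈ 0.603
Degrees of freedom = 2 − 1 = 1; critical value at α = 0.05 is 3.841.
Since 0.603 < 3.841, we fail to reject the null hypothesis — the data are consistent with the 9:7 ratio.

0.603; consistent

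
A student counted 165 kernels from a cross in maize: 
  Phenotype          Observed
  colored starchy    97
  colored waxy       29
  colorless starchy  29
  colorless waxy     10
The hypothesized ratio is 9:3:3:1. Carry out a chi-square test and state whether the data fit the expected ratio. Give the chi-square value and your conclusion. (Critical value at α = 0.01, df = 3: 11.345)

0.441; consistent

Total ratio parts = 16. Expected numbers out of 165:
  colored starchy: 165 × 9/16 = 92.8125
  colored waxy: 165 × 3/16 = 30.9375
  colorless starchy: 165 × 3/16 = 30.9375
  colorless waxy: 165 × 1/16 = 10.3125
χ² = Σ (O − E)² / E
  colored starchy: (97 − 92.8125)² / 92.8125 = 0.1889
  colored waxy: (29 − 30.9375)² / 30.9375 = 0.1213
  colorless starchy: (29 − 30.9375)² / 30.9375 = 0.1213
  colorless waxy: (10 − 10.3125)² / 10.3125 = 0.0095
χ² = 0.1889 + 0.1213 + 0.1213 + 0.0095 = 0.441
Degrees of freedom = 4 − 1 = 3; critical value at α = 0.01 is 11.345.
Since 0.441 < 11.345, we fail to reject the null hypothesis — the data are consistent with the 9:3:3:1 ratio.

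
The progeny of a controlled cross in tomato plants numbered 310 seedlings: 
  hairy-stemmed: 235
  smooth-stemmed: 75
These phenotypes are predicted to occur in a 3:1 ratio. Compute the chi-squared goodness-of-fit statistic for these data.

Total ratio parts = 4. Expected numbers out of 310:
  hairy-stemmed: 310 × 3/4 = 232.5
  smooth-stemmed: 310 × 1/4 = 77.5
χ² = Σ (O − E)² / E
  hairy-stemmed: (235 − 232.5)² / 232.5 = 0.0269
  smooth-stemmed: (75 − 77.5)² / 77.5 = 0.0806
χ² = 0.0269 + 0.0806 = 0.1075 ≈ 0.108

0.108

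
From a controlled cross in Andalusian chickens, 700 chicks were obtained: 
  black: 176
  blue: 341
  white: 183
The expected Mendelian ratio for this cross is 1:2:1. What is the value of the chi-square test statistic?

Total ratio parts = 4. Expected numbers out of 700:
  black: 700 × 1/4 = 175
  blue: 700 × 2/4 = 350
  white: 700 × 1/4 = 175
χ² = Σ (O − E)² / E
  black: (176 − 175)² / 175 = 0.0057
  blue: (341 − 350)² / 350 = 0.2314
  white: (183 − 175)² / 175 = 0.3657
χ² = 0.0057 + 0.2314 + 0.3657 = 0.6028 ≈ 0.603

0.603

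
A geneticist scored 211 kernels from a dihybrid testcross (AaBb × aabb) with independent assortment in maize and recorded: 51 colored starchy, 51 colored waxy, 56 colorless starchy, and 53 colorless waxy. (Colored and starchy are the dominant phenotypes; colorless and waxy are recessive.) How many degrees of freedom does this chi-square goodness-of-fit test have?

A dihybrid testcross with independent assortment gives a 1:1:1:1 ratio.
A goodness-of-fit test with 4 phenotype classes has df = 4 − 1 = 3.

3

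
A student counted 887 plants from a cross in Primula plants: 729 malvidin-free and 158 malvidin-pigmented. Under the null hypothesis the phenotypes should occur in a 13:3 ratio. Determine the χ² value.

Expected counts for N = 887 under a 13:3 ratio (total parts = 16):
  malvidin-free: 887 × 13/16 = 720.6875
  malvidin-pigmented: 887 × 3/16 = 166.3125
χ² = Σ (O − E)² / E
  malvidin-free: (729 − 720.6875)² / 720.6875 = 0.0959
  malvidin-pigmented: (158 − 166.3125)² / 166.3125 = 0.4155
χ² = 0.0959 + 0.4155 = 0.5114 ≈ 0.511

0.511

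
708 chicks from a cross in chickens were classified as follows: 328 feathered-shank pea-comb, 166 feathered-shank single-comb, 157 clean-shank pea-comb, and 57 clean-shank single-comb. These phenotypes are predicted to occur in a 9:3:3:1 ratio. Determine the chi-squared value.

Total ratio parts = 16. Expected numbers out of 708:
  feathered-shank pea-comb: 708 × 9/16 = 398.25
  feathered-shank single-comb: 708 × 3/16 = 132.75
  clean-shank pea-comb: 708 × 3/16 = 132.75
  clean-shank single-comb: 708 × 1/16 = 44.25
χ² = Σ (O − E)² / E
  feathered-shank pea-comb: (328 − 398.25)² / 398.25 = 12.3919
  feathered-shank single-comb: (166 − 132.75)² / 132.75 = 8.3282
  clean-shank pea-comb: (157 − 132.75)² / 132.75 = 4.4298
  clean-shank single-comb: (57 − 44.25)² / 44.25 = 3.6737
χ² = 12.3919 + 8.3282 + 4.4298 + 3.6737 = 28.8236 ≈ 28.824

28.824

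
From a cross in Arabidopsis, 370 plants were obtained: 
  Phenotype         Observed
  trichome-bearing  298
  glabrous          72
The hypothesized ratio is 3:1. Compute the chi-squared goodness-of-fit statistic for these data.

Expected counts for N = 370 under a 3:1 ratio (total parts = 4):
  trichome-bearing: 370 × 3/4 = 277.5
  glabrous: 370 × 1/4 = 92.5
χ² = Σ (O − E)² / E
  trichome-bearing: (298 − 277.5)² / 277.5 = 1.5144
  glabrous: (72 − 92.5)² / 92.5 = 4.5432
χ² = 1.5144 + 4.5432 = 6.0576 ≈ 6.058

6.058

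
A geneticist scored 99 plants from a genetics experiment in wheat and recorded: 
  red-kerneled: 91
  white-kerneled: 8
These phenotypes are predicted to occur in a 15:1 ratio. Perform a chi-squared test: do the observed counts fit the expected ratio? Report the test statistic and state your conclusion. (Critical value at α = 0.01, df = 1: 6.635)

The 15:1 ratio has 16 parts, so with N = 99 the expected counts are:
  red-kerneled: 99 × 15/16 = 92.8125
  white-kerneled: 99 × 1/16 = 6.1875
χ² = Σ (O − E)² / E
  red-kerneled: (91 − 92.8125)² / 92.8125 = 0.0354
  white-kerneled: (8 − 6.1875)² / 6.1875 = 0.5309
χ² = 0.0354 + 0.5309 = 0.5663 ≈ 0.566
Degrees of freedom = 2 − 1 = 1; critical value at α = 0.01 is 6.635.
Since 0.566 < 6.635, we fail to reject the null hypothesis — the data are consistent with the 15:1 ratio.

0.566; consistent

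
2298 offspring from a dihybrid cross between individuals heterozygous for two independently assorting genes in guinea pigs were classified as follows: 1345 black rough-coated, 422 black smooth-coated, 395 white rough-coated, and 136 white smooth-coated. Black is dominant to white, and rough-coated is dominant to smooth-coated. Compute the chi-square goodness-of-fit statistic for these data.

A dihybrid F₂ with independent assortment and complete dominance at both loci gives a 9:3:3:1 phenotypic ratio.
Under the 9:3:3:1 hypothesis (Σ ratio = 16, N = 2298):
  black rough-coated: 2298 × 9/16 = 1292.625
  black smooth-coated: 2298 × 3/16 = 430.875
  white rough-coated: 2298 × 3/16 = 430.875
  white smooth-coated: 2298 × 1/16 = 143.625
χ² = Σ (O − E)² / E
  black rough-coated: (1345 − 1292.625)² / 1292.625 = 2.1221
  black smooth-coated: (422 − 430.875)² / 430.875 = 0.1828
  white rough-coated: (395 − 430.875)² / 430.875 = 2.9870
  white smooth-coated: (136 − 143.625)² / 143.625 = 0.4048
χ² = 2.1221 + 0.1828 + 2.9870 + 0.4048 = 5.6967 ≈ 5.697

5.697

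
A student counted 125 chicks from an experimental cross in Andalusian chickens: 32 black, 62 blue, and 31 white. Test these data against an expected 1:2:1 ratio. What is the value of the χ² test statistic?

Total ratio parts = 4. Expected numbers out of 125:
  black: 125 × 1/4 = 31.25
  blue: 125 × 2/4 = 62.5
  white: 125 × 1/4 = 31.25
χ² = Σ (O − E)² / E
  black: (32 − 31.25)² / 31.25 = 0.0180
  blue: (62 − 62.5)² / 62.5 = 0.0040
  white: (31 − 31.25)² / 31.25 = 0.0020
χ² = 0.0180 + 0.0040 + 0.0020 = 0.024

0.024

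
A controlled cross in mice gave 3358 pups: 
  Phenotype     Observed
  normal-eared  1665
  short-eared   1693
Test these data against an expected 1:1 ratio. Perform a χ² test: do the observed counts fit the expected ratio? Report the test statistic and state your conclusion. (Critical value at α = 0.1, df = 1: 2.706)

The 1:1 ratio has 2 parts, so with N = 3358 the expected counts are:
  normal-eared: 3358 × 1/2 = 1679
  short-eared: 3358 × 1/2 = 1679
χ² = Σ (O − E)² / E
  normal-eared: (1665 − 1679)² / 1679 = 0.1167
  short-eared: (1693 − 1679)² / 1679 = 0.1167
χ² = 0.1167 + 0.1167 = 0.2334 ≈ 0.233
Degrees of freedom = 2 − 1 = 1; critical value at α = 0.1 is 2.706.
Since 0.233 < 2.706, we fail to reject the null hypothesis — the data are consistent with the 1:1 ratio.

0.233; consistent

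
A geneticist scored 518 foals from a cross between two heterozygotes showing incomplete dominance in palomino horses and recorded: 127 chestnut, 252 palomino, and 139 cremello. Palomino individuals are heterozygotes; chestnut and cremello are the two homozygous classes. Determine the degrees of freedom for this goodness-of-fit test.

With incomplete dominance, a heterozygote × heterozygote cross gives a 1:2:1 phenotypic ratio.
A goodness-of-fit test with 3 phenotype classes has df = 3 − 1 = 2.

2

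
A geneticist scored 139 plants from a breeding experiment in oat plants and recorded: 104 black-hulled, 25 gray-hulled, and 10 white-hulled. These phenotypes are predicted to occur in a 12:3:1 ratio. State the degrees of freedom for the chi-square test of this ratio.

A goodness-of-fit test with 3 phenotype classes has df = 3 − 1 = 2.

2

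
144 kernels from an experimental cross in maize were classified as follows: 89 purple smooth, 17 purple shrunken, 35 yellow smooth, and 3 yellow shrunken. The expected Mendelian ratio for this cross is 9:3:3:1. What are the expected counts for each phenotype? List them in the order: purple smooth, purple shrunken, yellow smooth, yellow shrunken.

81, 27, 27, 9

Under the 9:3:3:1 hypothesis (Σ ratio = 16, N = 144):
  purple smooth: 144 × 9/16 = 81
  purple shrunken: 144 × 3/16 = 27
  yellow smooth: 144 × 3/16 = 27
  yellow shrunken: 144 × 1/16 = 9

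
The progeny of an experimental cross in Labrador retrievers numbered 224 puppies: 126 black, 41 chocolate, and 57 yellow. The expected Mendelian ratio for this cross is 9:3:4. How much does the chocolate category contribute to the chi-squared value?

0.024

Expected counts for N = 224 under a 9:3:4 ratio (total parts = 16):
  black: 224 × 9/16 = 126
  chocolate: 224 × 3/16 = 42
  yellow: 224 × 4/16 = 56
Contribution of chocolate: (41 − 42)² / 42 = 0.0238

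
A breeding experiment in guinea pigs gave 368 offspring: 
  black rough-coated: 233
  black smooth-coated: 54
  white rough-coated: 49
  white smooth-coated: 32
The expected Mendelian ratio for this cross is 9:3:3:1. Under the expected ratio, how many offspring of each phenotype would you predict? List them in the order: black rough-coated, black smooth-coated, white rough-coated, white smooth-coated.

207, 69, 69, 23

Expected counts for N = 368 under a 9:3:3:1 ratio (total parts = 16):
  black rough-coated: 368 × 9/16 = 207
  black smooth-coated: 368 × 3/16 = 69
  white rough-coated: 368 × 3/16 = 69
  white smooth-coated: 368 × 1/16 = 23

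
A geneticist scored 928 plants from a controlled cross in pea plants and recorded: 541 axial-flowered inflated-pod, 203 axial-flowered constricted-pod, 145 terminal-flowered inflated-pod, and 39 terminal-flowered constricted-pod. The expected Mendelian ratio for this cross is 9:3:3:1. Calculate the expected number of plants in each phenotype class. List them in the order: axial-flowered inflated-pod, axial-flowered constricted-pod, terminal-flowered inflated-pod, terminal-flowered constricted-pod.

The 9:3:3:1 ratio has 16 parts, so with N = 928 the expected counts are:
  axial-flowered inflated-pod: 928 × 9/16 = 522
  axial-flowered constricted-pod: 928 × 3/16 = 174
  terminal-flowered inflated-pod: 928 × 3/16 = 174
  terminal-flowered constricted-pod: 928 × 1/16 = 58

522, 174, 174, 58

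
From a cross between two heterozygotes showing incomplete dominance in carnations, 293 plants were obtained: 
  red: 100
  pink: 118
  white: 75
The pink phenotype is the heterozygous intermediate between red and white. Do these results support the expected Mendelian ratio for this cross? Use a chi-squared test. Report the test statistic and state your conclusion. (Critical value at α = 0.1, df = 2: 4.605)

With incomplete dominance, a heterozygote × heterozygote cross gives a 1:2:1 phenotypic ratio.
The 1:2:1 ratio has 4 parts, so with N = 293 the expected counts are:
  red: 293 × 1/4 = 73.25
  pink: 293 × 2/4 = 146.5
  white: 293 × 1/4 = 73.25
χ² = Σ (O − E)² / E
  red: (100 − 73.25)² / 73.25 = 9.7688
  pink: (118 − 146.5)² / 146.5 = 5.5444
  white: (75 − 73.25)² / 73.25 = 0.0418
χ² = 9.7688 + 5.5444 + 0.0418 = 15.355
Degrees of freedom = 3 − 1 = 2; critical value at α = 0.1 is 4.605.
Since 15.355 > 4.605, we reject the null hypothesis — the data do not fit the 1:2:1 ratio.

15.355; not consistent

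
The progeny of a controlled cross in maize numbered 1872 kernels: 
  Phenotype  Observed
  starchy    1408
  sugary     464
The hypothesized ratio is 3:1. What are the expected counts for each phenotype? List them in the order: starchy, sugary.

Total ratio parts = 4. Expected numbers out of 1872:
  starchy: 1872 × 3/4 = 1404
  sugary: 1872 × 1/4 = 468

1404, 468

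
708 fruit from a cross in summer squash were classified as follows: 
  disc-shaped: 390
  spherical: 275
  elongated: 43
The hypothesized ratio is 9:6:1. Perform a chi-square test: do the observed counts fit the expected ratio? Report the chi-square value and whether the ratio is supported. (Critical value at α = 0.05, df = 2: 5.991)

Total ratio parts = 16. Expected numbers out of 708:
  disc-shaped: 708 × 9/16 = 398.25
  spherical: 708 × 6/16 = 265.5
  elongated: 708 × 1/16 = 44.25
χ² = Σ (O − E)² / E
  disc-shaped: (390 − 398.25)² / 398.25 = 0.1709
  spherical: (275 − 265.5)² / 265.5 = 0.3399
  elongated: (43 − 44.25)² / 44.25 = 0.0353
χ² = 0.1709 + 0.3399 + 0.0353 = 0.5461 ≈ 0.546
Degrees of freedom = 3 − 1 = 2; critical value at α = 0.05 is 5.991.
Since 0.546 < 5.991, we fail to reject the null hypothesis — the data are consistent with the 9:6:1 ratio.

0.546; consistent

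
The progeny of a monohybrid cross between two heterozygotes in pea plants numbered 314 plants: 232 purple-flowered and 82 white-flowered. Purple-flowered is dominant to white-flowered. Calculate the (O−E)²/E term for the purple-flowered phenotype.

0.052

For a monohybrid cross between heterozygotes with complete dominance, the expected phenotypic ratio is 3:1.
Under the 3:1 hypothesis (Σ ratio = 4, N = 314):
  purple-flowered: 314 × 3/4 = 235.5
  white-flowered: 314 × 1/4 = 78.5
Contribution of purple-flowered: (232 − 235.5)² / 235.5 = 0.0520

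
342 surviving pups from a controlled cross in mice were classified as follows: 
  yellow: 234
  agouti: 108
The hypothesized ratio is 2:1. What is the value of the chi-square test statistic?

0.474

The 2:1 ratio has 3 parts, so with N = 342 the expected counts are:
  yellow: 342 × 2/3 = 228
  agouti: 342 × 1/3 = 114
χ² = Σ (O − E)² / E
  yellow: (234 − 228)² / 228 = 0.1579
  agouti: (108 − 114)² / 114 = 0.3158
χ² = 0.1579 + 0.3158 = 0.4737 ≈ 0.474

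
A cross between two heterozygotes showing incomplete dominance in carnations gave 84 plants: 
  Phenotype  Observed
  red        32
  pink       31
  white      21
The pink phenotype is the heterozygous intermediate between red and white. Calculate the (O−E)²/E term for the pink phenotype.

2.881

With incomplete dominance, a heterozygote × heterozygote cross gives a 1:2:1 phenotypic ratio.
Expected counts for N = 84 under a 1:2:1 ratio (total parts = 4):
  red: 84 × 1/4 = 21
  pink: 84 × 2/4 = 42
  white: 84 × 1/4 = 21
Contribution of pink: (31 − 42)² / 42 = 2.8810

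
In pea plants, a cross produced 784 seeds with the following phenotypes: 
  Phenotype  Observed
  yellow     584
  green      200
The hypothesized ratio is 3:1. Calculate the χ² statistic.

Total ratio parts = 4. Expected numbers out of 784:
  yellow: 784 × 3/4 = 588
  green: 784 × 1/4 = 196
χ² = Σ (O − E)² / E
  yellow: (584 − 588)² / 588 = 0.0272
  green: (200 − 196)² / 196 = 0.0816
χ² = 0.0272 + 0.0816 = 0.1088 ≈ 0.109

0.109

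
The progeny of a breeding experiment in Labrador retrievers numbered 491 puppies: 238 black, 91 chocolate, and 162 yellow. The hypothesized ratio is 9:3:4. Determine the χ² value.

Expected counts for N = 491 under a 9:3:4 ratio (total parts = 16):
  black: 491 × 9/16 = 276.1875
  chocolate: 491 × 3/16 = 92.0625
  yellow: 491 × 4/16 = 122.75
χ² = Σ (O − E)² / E
  black: (238 − 276.1875)² / 276.1875 = 5.2801
  chocolate: (91 − 92.0625)² / 92.0625 = 0.0123
  yellow: (162 − 122.75)² / 122.75 = 12.5504
χ² = 5.2801 + 0.0123 + 12.5504 = 17.8428 ≈ 17.843

17.843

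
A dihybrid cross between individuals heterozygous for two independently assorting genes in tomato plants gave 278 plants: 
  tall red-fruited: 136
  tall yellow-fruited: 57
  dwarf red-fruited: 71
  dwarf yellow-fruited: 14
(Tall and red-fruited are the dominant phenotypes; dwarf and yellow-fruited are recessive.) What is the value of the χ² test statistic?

10.601

A dihybrid F₂ with independent assortment and complete dominance at both loci gives a 9:3:3:1 phenotypic ratio.
Under the 9:3:3:1 hypothesis (Σ ratio = 16, N = 278):
  tall red-fruited: 278 × 9/16 = 156.375
  tall yellow-fruited: 278 × 3/16 = 52.125
  dwarf red-fruited: 278 × 3/16 = 52.125
  dwarf yellow-fruited: 278 × 1/16 = 17.375
χ² = Σ (O − E)² / E
  tall red-fruited: (136 − 156.375)² / 156.375 = 2.6548
  tall yellow-fruited: (57 − 52.125)² / 52.125 = 0.4559
  dwarf red-fruited: (71 − 52.125)² / 52.125 = 6.8348
  dwarf yellow-fruited: (14 − 17.375)² / 17.375 = 0.6556
χ² = 2.6548 + 0.4559 + 6.8348 + 0.6556 = 10.6011 ≈ 10.601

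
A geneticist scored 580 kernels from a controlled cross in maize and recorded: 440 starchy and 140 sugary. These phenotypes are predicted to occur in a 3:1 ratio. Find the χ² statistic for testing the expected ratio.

Total ratio parts = 4. Expected numbers out of 580:
  starchy: 580 × 3/4 = 435
  sugary: 580 × 1/4 = 145
χ² = Σ (O − E)² / E
  starchy: (440 − 435)² / 435 = 0.0575
  sugary: (140 − 145)² / 145 = 0.1724
χ² = 0.0575 + 0.1724 = 0.2299 ≈ 0.230

0.230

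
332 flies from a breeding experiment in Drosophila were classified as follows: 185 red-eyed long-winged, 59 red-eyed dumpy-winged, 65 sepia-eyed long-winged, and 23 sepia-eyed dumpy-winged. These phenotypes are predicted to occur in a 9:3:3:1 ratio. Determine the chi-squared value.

0.552

The 9:3:3:1 ratio has 16 parts, so with N = 332 the expected counts are:
  red-eyed long-winged: 332 × 9/16 = 186.75
  red-eyed dumpy-winged: 332 × 3/16 = 62.25
  sepia-eyed long-winged: 332 × 3/16 = 62.25
  sepia-eyed dumpy-winged: 332 × 1/16 = 20.75
χ² = Σ (O − E)² / E
  red-eyed long-winged: (185 − 186.75)² / 186.75 = 0.0164
  red-eyed dumpy-winged: (59 − 62.25)² / 62.25 = 0.1697
  sepia-eyed long-winged: (65 − 62.25)² / 62.25 = 0.1215
  sepia-eyed dumpy-winged: (23 − 20.75)² / 20.75 = 0.2440
χ² = 0.0164 + 0.1697 + 0.1215 + 0.2440 = 0.5516 ≈ 0.552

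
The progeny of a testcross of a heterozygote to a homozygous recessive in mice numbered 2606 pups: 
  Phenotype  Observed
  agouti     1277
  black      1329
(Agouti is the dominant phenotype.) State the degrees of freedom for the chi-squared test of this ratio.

A testcross of a heterozygote (Aa × aa) gives a 1:1 phenotypic ratio.
A goodness-of-fit test with 2 phenotype classes has df = 2 − 1 = 1.

1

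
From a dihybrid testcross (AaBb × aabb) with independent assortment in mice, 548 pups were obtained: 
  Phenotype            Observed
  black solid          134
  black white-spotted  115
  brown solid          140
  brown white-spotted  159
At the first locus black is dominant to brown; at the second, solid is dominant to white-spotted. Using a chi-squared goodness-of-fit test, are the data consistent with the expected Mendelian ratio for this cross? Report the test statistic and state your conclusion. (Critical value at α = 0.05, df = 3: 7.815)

7.197; consistent

A dihybrid testcross with independent assortment gives a 1:1:1:1 ratio.
Under the 1:1:1:1 hypothesis (Σ ratio = 4, N = 548):
  black solid: 548 × 1/4 = 137
  black white-spotted: 548 × 1/4 = 137
  brown solid: 548 × 1/4 = 137
  brown white-spotted: 548 × 1/4 = 137
χ² = Σ (O − E)² / E
  black solid: (134 − 137)² / 137 = 0.0657
  black white-spotted: (115 − 137)² / 137 = 3.5328
  brown solid: (140 − 137)² / 137 = 0.0657
  brown white-spotted: (159 − 137)² / 137 = 3.5328
χ² = 0.0657 + 3.5328 + 0.0657 + 3.5328 = 7.197
Degrees of freedom = 4 − 1 = 3; critical value at α = 0.05 is 7.815.
Since 7.197 < 7.815, we fail to reject the null hypothesis — the data are consistent with the 1:1:1:1 ratio.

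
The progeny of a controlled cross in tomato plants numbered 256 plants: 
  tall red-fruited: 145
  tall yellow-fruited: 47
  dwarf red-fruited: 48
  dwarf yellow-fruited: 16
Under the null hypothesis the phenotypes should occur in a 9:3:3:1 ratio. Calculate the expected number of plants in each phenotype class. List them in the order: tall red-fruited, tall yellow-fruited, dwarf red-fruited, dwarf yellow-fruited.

144, 48, 48, 16

Under the 9:3:3:1 hypothesis (Σ ratio = 16, N = 256):
  tall red-fruited: 256 × 9/16 = 144
  tall yellow-fruited: 256 × 3/16 = 48
  dwarf red-fruited: 256 × 3/16 = 48
  dwarf yellow-fruited: 256 × 1/16 = 16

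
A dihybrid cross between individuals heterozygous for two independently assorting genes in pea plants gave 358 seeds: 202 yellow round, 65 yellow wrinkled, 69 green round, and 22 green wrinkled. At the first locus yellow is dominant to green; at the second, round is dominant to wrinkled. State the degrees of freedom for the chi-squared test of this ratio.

A dihybrid F₂ with independent assortment and complete dominance at both loci gives a 9:3:3:1 phenotypic ratio.
A goodness-of-fit test with 4 phenotype classes has df = 4 − 1 = 3.

3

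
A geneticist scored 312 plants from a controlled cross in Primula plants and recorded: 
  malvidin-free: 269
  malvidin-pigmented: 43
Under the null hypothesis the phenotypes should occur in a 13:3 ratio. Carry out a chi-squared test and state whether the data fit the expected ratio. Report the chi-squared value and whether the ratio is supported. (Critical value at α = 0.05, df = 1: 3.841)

Total ratio parts = 16. Expected numbers out of 312:
  malvidin-free: 312 × 13/16 = 253.5
  malvidin-pigmented: 312 × 3/16 = 58.5
χ² = Σ (O − E)² / E
  malvidin-free: (269 − 253.5)² / 253.5 = 0.9477
  malvidin-pigmented: (43 − 58.5)² / 58.5 = 4.1068
χ² = 0.9477 + 4.1068 = 5.0545 ≈ 5.055
Degrees of freedom = 2 − 1 = 1; critical value at α = 0.05 is 3.841.
Since 5.055 > 3.841, we reject the null hypothesis — the data do not fit the 13:3 ratio.

5.055; not consistent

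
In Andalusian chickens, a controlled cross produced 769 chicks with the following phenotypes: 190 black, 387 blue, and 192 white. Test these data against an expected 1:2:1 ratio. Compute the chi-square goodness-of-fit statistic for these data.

Under the 1:2:1 hypothesis (Σ ratio = 4, N = 769):
  black: 769 × 1/4 = 192.25
  blue: 769 × 2/4 = 384.5
  white: 769 × 1/4 = 192.25
χ² = Σ (O − E)² / E
  black: (190 − 192.25)² / 192.25 = 0.0263
  blue: (387 − 384.5)² / 384.5 = 0.0163
  white: (192 − 192.25)² / 192.25 = 0.0003
χ² = 0.0263 + 0.0163 + 0.0003 = 0.0429 ≈ 0.043

0.043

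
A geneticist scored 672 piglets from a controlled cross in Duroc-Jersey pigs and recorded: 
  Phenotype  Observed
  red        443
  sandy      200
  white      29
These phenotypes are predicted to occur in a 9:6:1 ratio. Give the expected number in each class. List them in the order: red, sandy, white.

Expected counts for N = 672 under a 9:6:1 ratio (total parts = 16):
  red: 672 × 9/16 = 378
  sandy: 672 × 6/16 = 252
  white: 672 × 1/16 = 42

378, 252, 42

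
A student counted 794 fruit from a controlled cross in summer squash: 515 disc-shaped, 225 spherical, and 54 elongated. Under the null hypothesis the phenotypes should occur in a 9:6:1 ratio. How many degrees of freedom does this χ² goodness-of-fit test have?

2

A goodness-of-fit test with 3 phenotype classes has df = 3 − 1 = 2.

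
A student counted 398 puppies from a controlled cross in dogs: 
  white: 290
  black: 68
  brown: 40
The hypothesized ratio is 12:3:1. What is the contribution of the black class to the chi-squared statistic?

0.588

Total ratio parts = 16. Expected numbers out of 398:
  white: 398 × 12/16 = 298.5
  black: 398 × 3/16 = 74.625
  brown: 398 × 1/16 = 24.875
Contribution of black: (68 − 74.625)² / 74.625 = 0.5881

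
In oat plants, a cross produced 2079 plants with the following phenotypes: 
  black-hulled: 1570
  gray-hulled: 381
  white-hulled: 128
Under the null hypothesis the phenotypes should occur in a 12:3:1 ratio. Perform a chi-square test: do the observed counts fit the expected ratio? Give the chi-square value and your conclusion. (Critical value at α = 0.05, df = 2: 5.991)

0.302; consistent

The 12:3:1 ratio has 16 parts, so with N = 2079 the expected counts are:
  black-hulled: 2079 × 12/16 = 1559.25
  gray-hulled: 2079 × 3/16 = 389.8125
  white-hulled: 2079 × 1/16 = 129.9375
χ² = Σ (O − E)² / E
  black-hulled: (1570 − 1559.25)² / 1559.25 = 0.0741
  gray-hulled: (381 − 389.8125)² / 389.8125 = 0.1992
  white-hulled: (128 − 129.9375)² / 129.9375 = 0.0289
χ² = 0.0741 + 0.1992 + 0.0289 = 0.3022 ≈ 0.302
Degrees of freedom = 3 − 1 = 2; critical value at α = 0.05 is 5.991.
Since 0.302 < 5.991, we fail to reject the null hypothesis — the data are consistent with the 12:3:1 ratio.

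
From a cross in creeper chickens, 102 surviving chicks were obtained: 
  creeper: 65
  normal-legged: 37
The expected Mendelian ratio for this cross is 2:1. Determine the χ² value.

0.397

Expected counts for N = 102 under a 2:1 ratio (total parts = 3):
  creeper: 102 × 2/3 = 68
  normal-legged: 102 × 1/3 = 34
χ² = Σ (O − E)² / E
  creeper: (65 − 68)² / 68 = 0.1324
  normal-legged: (37 − 34)² / 34 = 0.2647
χ² = 0.1324 + 0.2647 = 0.3971 ≈ 0.397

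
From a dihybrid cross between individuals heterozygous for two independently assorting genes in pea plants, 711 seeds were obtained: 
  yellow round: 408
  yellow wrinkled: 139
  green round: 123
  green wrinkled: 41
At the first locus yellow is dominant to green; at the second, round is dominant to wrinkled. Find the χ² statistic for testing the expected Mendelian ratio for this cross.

1.469

A dihybrid F₂ with independent assortment and complete dominance at both loci gives a 9:3:3:1 phenotypic ratio.
Total ratio parts = 16. Expected numbers out of 711:
  yellow round: 711 × 9/16 = 399.9375
  yellow wrinkled: 711 × 3/16 = 133.3125
  green round: 711 × 3/16 = 133.3125
  green wrinkled: 711 × 1/16 = 44.4375
χ² = Σ (O − E)² / E
  yellow round: (408 − 399.9375)² / 399.9375 = 0.1625
  yellow wrinkled: (139 − 133.3125)² / 133.3125 = 0.2426
  green round: (123 − 133.3125)² / 133.3125 = 0.7977
  green wrinkled: (41 − 44.4375)² / 44.4375 = 0.2659
χ² = 0.1625 + 0.2426 + 0.7977 + 0.2659 = 1.4687 ≈ 1.469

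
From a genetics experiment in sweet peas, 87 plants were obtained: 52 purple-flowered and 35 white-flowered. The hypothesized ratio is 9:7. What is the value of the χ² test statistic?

0.438

Expected counts for N = 87 under a 9:7 ratio (total parts = 16):
  purple-flowered: 87 × 9/16 = 48.9375
  white-flowered: 87 × 7/16 = 38.0625
χ² = Σ (O − E)² / E
  purple-flowered: (52 − 48.9375)² / 48.9375 = 0.1917
  white-flowered: (35 − 38.0625)² / 38.0625 = 0.2464
χ² = 0.1917 + 0.2464 = 0.4381 ≈ 0.438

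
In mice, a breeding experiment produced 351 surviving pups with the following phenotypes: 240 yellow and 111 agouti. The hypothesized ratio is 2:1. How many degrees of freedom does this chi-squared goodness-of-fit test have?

1

A goodness-of-fit test with 2 phenotype classes has df = 2 − 1 = 1.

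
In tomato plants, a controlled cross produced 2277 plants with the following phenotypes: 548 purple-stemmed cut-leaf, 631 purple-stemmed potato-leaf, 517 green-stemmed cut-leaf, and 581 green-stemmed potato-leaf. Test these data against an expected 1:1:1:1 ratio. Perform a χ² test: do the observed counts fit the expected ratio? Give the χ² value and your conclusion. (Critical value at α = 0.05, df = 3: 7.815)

Total ratio parts = 4. Expected numbers out of 2277:
  purple-stemmed cut-leaf: 2277 × 1/4 = 569.25
  purple-stemmed potato-leaf: 2277 × 1/4 = 569.25
  green-stemmed cut-leaf: 2277 × 1/4 = 569.25
  green-stemmed potato-leaf: 2277 × 1/4 = 569.25
χ² = Σ (O − E)² / E
  purple-stemmed cut-leaf: (548 − 569.25)² / 569.25 = 0.7933
  purple-stemmed potato-leaf: (631 − 569.25)² / 569.25 = 6.6984
  green-stemmed cut-leaf: (517 − 569.25)² / 569.25 = 4.7959
  green-stemmed potato-leaf: (581 − 569.25)² / 569.25 = 0.2425
χ² = 0.7933 + 6.6984 + 4.7959 + 0.2425 = 12.5301 ≈ 12.530
Degrees of freedom = 4 − 1 = 3; critical value at α = 0.05 is 7.815.
Since 12.530 > 7.815, we reject the null hypothesis — the data do not fit the 1:1:1:1 ratio.

12.530; not consistent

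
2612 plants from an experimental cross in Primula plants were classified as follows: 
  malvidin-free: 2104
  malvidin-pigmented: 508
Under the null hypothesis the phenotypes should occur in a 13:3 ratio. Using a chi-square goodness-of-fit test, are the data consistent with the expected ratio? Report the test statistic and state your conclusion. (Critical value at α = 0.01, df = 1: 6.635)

Total ratio parts = 16. Expected numbers out of 2612:
  malvidin-free: 2612 × 13/16 = 2122.25
  malvidin-pigmented: 2612 × 3/16 = 489.75
χ² = Σ (O − E)² / E
  malvidin-free: (2104 − 2122.25)² / 2122.25 = 0.1569
  malvidin-pigmented: (508 − 489.75)² / 489.75 = 0.6801
χ² = 0.1569 + 0.6801 = 0.837
Degrees of freedom = 2 − 1 = 1; critical value at α = 0.01 is 6.635.
Since 0.837 < 6.635, we fail to reject the null hypothesis — the data are consistent with the 13:3 ratio.

0.837; consistent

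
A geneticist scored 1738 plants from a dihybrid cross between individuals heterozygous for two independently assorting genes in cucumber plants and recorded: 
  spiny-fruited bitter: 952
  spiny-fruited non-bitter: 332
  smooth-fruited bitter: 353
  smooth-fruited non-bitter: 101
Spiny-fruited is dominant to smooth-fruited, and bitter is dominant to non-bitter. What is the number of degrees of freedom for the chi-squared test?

3

A dihybrid F₂ with independent assortment and complete dominance at both loci gives a 9:3:3:1 phenotypic ratio.
A goodness-of-fit test with 4 phenotype classes has df = 4 − 1 = 3.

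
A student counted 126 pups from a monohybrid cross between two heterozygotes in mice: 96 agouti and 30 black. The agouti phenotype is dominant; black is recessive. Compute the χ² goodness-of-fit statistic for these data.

For a monohybrid cross between heterozygotes with complete dominance, the expected phenotypic ratio is 3:1.
Total ratio parts = 4. Expected numbers out of 126:
  agouti: 126 × 3/4 = 94.5
  black: 126 × 1/4 = 31.5
χ² = Σ (O − E)² / E
  agouti: (96 − 94.5)² / 94.5 = 0.0238
  black: (30 − 31.5)² / 31.5 = 0.0714
χ² = 0.0238 + 0.0714 = 0.0952 ≈ 0.095

0.095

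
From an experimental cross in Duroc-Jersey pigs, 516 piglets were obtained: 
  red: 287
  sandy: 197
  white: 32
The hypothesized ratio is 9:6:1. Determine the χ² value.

0.102

The 9:6:1 ratio has 16 parts, so with N = 516 the expected counts are:
  red: 516 × 9/16 = 290.25
  sandy: 516 × 6/16 = 193.5
  white: 516 × 1/16 = 32.25
χ² = Σ (O − E)² / E
  red: (287 − 290.25)² / 290.25 = 0.0364
  sandy: (197 − 193.5)² / 193.5 = 0.0633
  white: (32 − 32.25)² / 32.25 = 0.0019
χ² = 0.0364 + 0.0633 + 0.0019 = 0.1016 ≈ 0.102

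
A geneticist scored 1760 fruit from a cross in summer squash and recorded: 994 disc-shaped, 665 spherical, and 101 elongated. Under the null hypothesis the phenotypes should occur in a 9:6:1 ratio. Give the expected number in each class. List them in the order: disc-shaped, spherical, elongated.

Under the 9:6:1 hypothesis (Σ ratio = 16, N = 1760):
  disc-shaped: 1760 × 9/16 = 990
  spherical: 1760 × 6/16 = 660
  elongated: 1760 × 1/16 = 110

990, 660, 110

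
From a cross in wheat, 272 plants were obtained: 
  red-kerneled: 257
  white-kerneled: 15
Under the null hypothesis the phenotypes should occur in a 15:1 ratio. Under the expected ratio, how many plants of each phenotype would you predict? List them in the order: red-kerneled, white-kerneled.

255, 17

Total ratio parts = 16. Expected numbers out of 272:
  red-kerneled: 272 × 15/16 = 255
  white-kerneled: 272 × 1/16 = 17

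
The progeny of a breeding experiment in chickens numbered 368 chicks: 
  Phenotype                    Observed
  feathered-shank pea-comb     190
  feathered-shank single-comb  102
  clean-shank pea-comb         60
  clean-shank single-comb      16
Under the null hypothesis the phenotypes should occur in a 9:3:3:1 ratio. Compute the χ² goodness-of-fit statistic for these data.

Expected counts for N = 368 under a 9:3:3:1 ratio (total parts = 16):
  feathered-shank pea-comb: 368 × 9/16 = 207
  feathered-shank single-comb: 368 × 3/16 = 69
  clean-shank pea-comb: 368 × 3/16 = 69
  clean-shank single-comb: 368 × 1/16 = 23
χ² = Σ (O − E)² / E
  feathered-shank pea-comb: (190 − 207)² / 207 = 1.3961
  feathered-shank single-comb: (102 − 69)² / 69 = 15.7826
  clean-shank pea-comb: (60 − 69)² / 69 = 1.1739
  clean-shank single-comb: (16 − 23)² / 23 = 2.1304
χ² = 1.3961 + 15.7826 + 1.1739 + 2.1304 = 20.483

20.483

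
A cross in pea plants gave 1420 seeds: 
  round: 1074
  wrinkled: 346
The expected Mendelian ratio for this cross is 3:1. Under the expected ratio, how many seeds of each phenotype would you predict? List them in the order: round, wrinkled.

Expected counts for N = 1420 under a 3:1 ratio (total parts = 4):
  round: 1420 × 3/4 = 1065
  wrinkled: 1420 × 1/4 = 355

1065, 355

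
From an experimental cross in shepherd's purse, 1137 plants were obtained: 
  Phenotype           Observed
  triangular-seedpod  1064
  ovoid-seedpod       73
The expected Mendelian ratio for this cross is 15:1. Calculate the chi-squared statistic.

0.056

Expected counts for N = 1137 under a 15:1 ratio (total parts = 16):
  triangular-seedpod: 1137 × 15/16 = 1065.9375
  ovoid-seedpod: 1137 × 1/16 = 71.0625
χ² = Σ (O − E)² / E
  triangular-seedpod: (1064 − 1065.9375)² / 1065.9375 = 0.0035
  ovoid-seedpod: (73 − 71.0625)² / 71.0625 = 0.0528
χ² = 0.0035 + 0.0528 = 0.0563 ≈ 0.056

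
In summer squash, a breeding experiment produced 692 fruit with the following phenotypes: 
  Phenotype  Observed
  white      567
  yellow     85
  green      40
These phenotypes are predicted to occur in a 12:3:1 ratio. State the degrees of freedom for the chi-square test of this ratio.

2

A goodness-of-fit test with 3 phenotype classes has df = 3 − 1 = 2.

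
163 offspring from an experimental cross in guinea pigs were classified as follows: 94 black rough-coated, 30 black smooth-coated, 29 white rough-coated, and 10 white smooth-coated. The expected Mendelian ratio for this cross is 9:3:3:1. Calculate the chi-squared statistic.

Total ratio parts = 16. Expected numbers out of 163:
  black rough-coated: 163 × 9/16 = 91.6875
  black smooth-coated: 163 × 3/16 = 30.5625
  white rough-coated: 163 × 3/16 = 30.5625
  white smooth-coated: 163 × 1/16 = 10.1875
χ² = Σ (O − E)² / E
  black rough-coated: (94 − 91.6875)² / 91.6875 = 0.0583
  black smooth-coated: (30 − 30.5625)² / 30.5625 = 0.0104
  white rough-coated: (29 − 30.5625)² / 30.5625 = 0.0799
  white smooth-coated: (10 − 10.1875)² / 10.1875 = 0.0035
χ² = 0.0583 + 0.0104 + 0.0799 + 0.0035 = 0.1521 ≈ 0.152

0.152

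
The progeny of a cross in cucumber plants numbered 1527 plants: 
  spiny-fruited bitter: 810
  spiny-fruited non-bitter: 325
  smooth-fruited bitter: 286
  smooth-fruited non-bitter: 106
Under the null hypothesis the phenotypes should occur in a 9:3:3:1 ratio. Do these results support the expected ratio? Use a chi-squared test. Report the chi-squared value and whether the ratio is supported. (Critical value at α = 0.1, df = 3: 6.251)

9.185; not consistent

Expected counts for N = 1527 under a 9:3:3:1 ratio (total parts = 16):
  spiny-fruited bitter: 1527 × 9/16 = 858.9375
  spiny-fruited non-bitter: 1527 × 3/16 = 286.3125
  smooth-fruited bitter: 1527 × 3/16 = 286.3125
  smooth-fruited non-bitter: 1527 × 1/16 = 95.4375
χ² = Σ (O − E)² / E
  spiny-fruited bitter: (810 − 858.9375)² / 858.9375 = 2.7882
  spiny-fruited non-bitter: (325 − 286.3125)² / 286.3125 = 5.2276
  smooth-fruited bitter: (286 − 286.3125)² / 286.3125 = 0.0003
  smooth-fruited non-bitter: (106 − 95.4375)² / 95.4375 = 1.1690
χ² = 2.7882 + 5.2276 + 0.0003 + 1.1690 = 9.1851 ≈ 9.185
Degrees of freedom = 4 − 1 = 3; critical value at α = 0.1 is 6.251.
Since 9.185 > 6.251, we reject the null hypothesis — the data do not fit the 9:3:3:1 ratio.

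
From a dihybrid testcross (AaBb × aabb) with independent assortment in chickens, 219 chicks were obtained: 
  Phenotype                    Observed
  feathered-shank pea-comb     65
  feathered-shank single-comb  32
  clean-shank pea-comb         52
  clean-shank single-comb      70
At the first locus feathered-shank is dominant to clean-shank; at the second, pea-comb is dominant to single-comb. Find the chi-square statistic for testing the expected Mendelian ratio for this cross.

A dihybrid testcross with independent assortment gives a 1:1:1:1 ratio.
Total ratio parts = 4. Expected numbers out of 219:
  feathered-shank pea-comb: 219 × 1/4 = 54.75
  feathered-shank single-comb: 219 × 1/4 = 54.75
  clean-shank pea-comb: 219 × 1/4 = 54.75
  clean-shank single-comb: 219 × 1/4 = 54.75
χ² = Σ (O − E)² / E
  feathered-shank pea-comb: (65 − 54.75)² / 54.75 = 1.9189
  feathered-shank single-comb: (32 − 54.75)² / 54.75 = 9.4532
  clean-shank pea-comb: (52 − 54.75)² / 54.75 = 0.1381
  clean-shank single-comb: (70 − 54.75)² / 54.75 = 4.2477
χ² = 1.9189 + 9.4532 + 0.1381 + 4.2477 = 15.7579 ≈ 15.758

15.758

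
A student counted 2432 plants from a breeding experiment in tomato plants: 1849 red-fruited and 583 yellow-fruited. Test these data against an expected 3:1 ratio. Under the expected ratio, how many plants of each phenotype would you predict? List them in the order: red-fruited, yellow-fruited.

1824, 608

The 3:1 ratio has 4 parts, so with N = 2432 the expected counts are:
  red-fruited: 2432 × 3/4 = 1824
  yellow-fruited: 2432 × 1/4 = 608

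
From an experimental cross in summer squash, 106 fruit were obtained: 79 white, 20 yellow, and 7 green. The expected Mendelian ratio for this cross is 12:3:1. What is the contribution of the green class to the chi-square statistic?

Under the 12:3:1 hypothesis (Σ ratio = 16, N = 106):
  white: 106 × 12/16 = 79.5
  yellow: 106 × 3/16 = 19.875
  green: 106 × 1/16 = 6.625
Contribution of green: (7 − 6.625)² / 6.625 = 0.0212

0.021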